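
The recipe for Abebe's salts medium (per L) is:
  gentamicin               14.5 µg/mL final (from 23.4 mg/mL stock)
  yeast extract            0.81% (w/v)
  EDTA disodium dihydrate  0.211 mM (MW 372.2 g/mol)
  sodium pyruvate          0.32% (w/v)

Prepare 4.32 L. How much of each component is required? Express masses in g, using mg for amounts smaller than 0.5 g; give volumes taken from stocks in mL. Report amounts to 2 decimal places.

Working volume: 4.32 L.
gentamicin: V = C2·V2/C1 = 14.5 µg/mL × 4320 mL ÷ 23400 µg/mL = 2.68 mL
yeast extract: 0.81 g per 100 mL × 4320 mL ÷ 100 = 34.99 g
EDTA disodium dihydrate: 0.211 mmol/L × 372.2 mg/mmol × 4.32 L = 339.27 mg
sodium pyruvate: 0.32% w/v = 3.2 g/L → 3.2 × 4.32 L = 13.82 g

gentamicin 2.68 mL; yeast extract 34.99 g; EDTA disodium dihydrate 339.27 mg; sodium pyruvate 13.82 g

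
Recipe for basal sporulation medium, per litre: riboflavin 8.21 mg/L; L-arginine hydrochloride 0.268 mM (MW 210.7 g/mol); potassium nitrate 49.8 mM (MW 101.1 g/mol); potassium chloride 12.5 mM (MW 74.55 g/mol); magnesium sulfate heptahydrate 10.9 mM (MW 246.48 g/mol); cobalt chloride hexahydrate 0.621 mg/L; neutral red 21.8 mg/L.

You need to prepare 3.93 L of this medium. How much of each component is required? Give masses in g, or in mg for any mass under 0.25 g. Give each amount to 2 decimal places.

Scale factor relative to 1 L: 3.93.
riboflavin: 8.21 mg/L × 3.93 L = 32.27 mg
L-arginine hydrochloride: 0.268 mmol/L × 210.7 mg/mmol × 3.93 L = 221.92 mg
potassium nitrate: 49.8 mmol/L × 101.1 g/mol × 3.93 L ÷ 1000 = 19.79 g
potassium chloride: 12.5 mmol/L × 74.55 g/mol × 3.93 L ÷ 1000 = 3.66 g
magnesium sulfate heptahydrate: 10.9 mmol/L × 246.48 g/mol × 3.93 L ÷ 1000 = 10.56 g
cobalt chloride hexahydrate: 0.621 mg/L × 3.93 L = 2.44 mg
neutral red: 21.8 mg/L × 3.93 L = 85.67 mg

riboflavin 32.27 mg; L-arginine hydrochloride 221.92 mg; potassium nitrate 19.79 g; potassium chloride 3.66 g; magnesium sulfate heptahydrate 10.56 g; cobalt chloride hexahydrate 2.44 mg; neutral red 85.67 mg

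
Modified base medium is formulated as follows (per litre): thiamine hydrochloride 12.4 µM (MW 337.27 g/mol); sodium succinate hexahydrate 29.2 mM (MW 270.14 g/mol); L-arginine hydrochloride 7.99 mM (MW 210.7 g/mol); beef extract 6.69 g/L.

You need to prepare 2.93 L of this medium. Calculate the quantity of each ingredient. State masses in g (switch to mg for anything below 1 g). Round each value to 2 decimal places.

Working volume: 2.93 L.
thiamine hydrochloride: 12.4 µmol/L × 337.27 g/mol × 2.93 L ÷ 1000 = 12.25 mg
sodium succinate hexahydrate: 29.2 mmol/L × 270.14 g/mol × 2.93 L ÷ 1000 = 23.11 g
L-arginine hydrochloride: 7.99 mmol/L × 210.7 g/mol × 2.93 L ÷ 1000 = 4.93 g
beef extract: 6.69 g/L × 2.93 L = 19.60 g

thiamine hydrochloride 12.25 mg; sodium succinate hexahydrate 23.11 g; L-arginine hydrochloride 4.93 g; beef extract 19.60 g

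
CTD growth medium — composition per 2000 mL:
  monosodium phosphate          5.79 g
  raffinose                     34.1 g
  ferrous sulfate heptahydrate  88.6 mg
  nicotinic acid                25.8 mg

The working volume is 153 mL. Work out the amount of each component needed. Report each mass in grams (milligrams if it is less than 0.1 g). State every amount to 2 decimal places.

Ratio of target to recipe volume: 153 / 2000 = 0.0765.
monosodium phosphate: 5.79 g × (153 mL / 2000 mL) = 0.44 g
raffinose: 34.1 g × (153 mL / 2000 mL) = 2.61 g
ferrous sulfate heptahydrate: 88.6 mg × (153 mL / 2000 mL) = 6.78 mg
nicotinic acid: 25.8 mg × (153 mL / 2000 mL) = 1.97 mg

monosodium phosphate 0.44 g; raffinose 2.61 g; ferrous sulfate heptahydrate 6.78 mg; nicotinic acid 1.97 mg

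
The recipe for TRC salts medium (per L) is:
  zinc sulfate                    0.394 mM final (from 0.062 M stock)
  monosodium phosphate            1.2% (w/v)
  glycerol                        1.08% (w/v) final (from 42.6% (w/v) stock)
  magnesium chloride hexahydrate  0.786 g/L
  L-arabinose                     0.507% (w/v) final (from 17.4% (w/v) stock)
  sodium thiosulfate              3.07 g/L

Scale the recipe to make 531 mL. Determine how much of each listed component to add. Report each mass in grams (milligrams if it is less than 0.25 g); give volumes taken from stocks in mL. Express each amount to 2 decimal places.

zinc sulfate 3.37 mL; monosodium phosphate 6.37 g; glycerol 13.46 mL; magnesium chloride hexahydrate 0.42 g; L-arabinose 15.47 mL; sodium thiosulfate 1.63 g

Scale factor relative to 1 L: 0.531.
zinc sulfate: V = C2·V2/C1 = 0.394 mM × 531 mL ÷ 62 mM = 3.37 mL
monosodium phosphate: 1.2 g per 100 mL × 531 mL ÷ 100 = 6.37 g
glycerol: V = C2·V2/C1 = 1.08% ÷ 42.6% × 531 mL = 13.46 mL
magnesium chloride hexahydrate: 0.786 g/L × 0.531 L = 0.42 g
L-arabinose: dilute stock: 0.507% ÷ 17.4% × 531 mL = 15.47 mL
sodium thiosulfate: 3.07 g/L × 0.531 L = 1.63 g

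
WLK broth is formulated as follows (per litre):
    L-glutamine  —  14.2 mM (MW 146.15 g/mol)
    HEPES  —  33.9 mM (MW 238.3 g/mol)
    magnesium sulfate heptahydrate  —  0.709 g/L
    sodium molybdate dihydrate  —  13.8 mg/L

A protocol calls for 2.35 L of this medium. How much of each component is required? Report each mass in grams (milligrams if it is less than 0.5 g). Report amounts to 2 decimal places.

Working volume: 2.35 L.
L-glutamine: 14.2 mmol/L × 146.15 g/mol × 2.35 L ÷ 1000 = 4.88 g
HEPES: 33.9 mmol/L × 238.3 g/mol × 2.35 L ÷ 1000 = 18.98 g
magnesium sulfate heptahydrate: 0.709 g/L × 2.35 L = 1.67 g
sodium molybdate dihydrate: 13.8 mg/L × 2.35 L = 32.43 mg

L-glutamine 4.88 g; HEPES 18.98 g; magnesium sulfate heptahydrate 1.67 g; sodium molybdate dihydrate 32.43 mg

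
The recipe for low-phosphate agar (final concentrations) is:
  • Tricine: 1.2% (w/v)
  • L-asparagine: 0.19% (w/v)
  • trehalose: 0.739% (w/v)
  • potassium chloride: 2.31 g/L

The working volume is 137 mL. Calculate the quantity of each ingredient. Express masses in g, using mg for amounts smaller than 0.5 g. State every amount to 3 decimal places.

Working volume: 137 mL = 0.137 L.
Tricine: 1.2 g per 100 mL × 137 mL ÷ 100 = 1.644 g
L-asparagine: 0.19% w/v = 1.9 g/L → 1.9 × 0.137 L = 0.2603 g = 260.300 mg
trehalose: 0.739% w/v = 7.39 g/L → 7.39 × 0.137 L = 1.012 g
potassium chloride: 2.31 g/L × 0.137 L = 0.31647 g = 316.470 mg

Tricine 1.644 g; L-asparagine 260.300 mg; trehalose 1.012 g; potassium chloride 316.470 mg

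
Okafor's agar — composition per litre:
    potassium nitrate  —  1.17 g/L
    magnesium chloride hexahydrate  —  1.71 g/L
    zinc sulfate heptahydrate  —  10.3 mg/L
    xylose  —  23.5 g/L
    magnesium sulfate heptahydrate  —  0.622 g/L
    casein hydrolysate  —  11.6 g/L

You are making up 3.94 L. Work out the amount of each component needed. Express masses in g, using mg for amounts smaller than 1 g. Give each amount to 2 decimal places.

Working volume: 3.94 L.
potassium nitrate: 1.17 g/L × 3.94 L = 4.61 g
magnesium chloride hexahydrate: 1.71 g/L × 3.94 L = 6.74 g
zinc sulfate heptahydrate: 10.3 mg/L × 3.94 L = 40.58 mg
xylose: 23.5 g/L × 3.94 L = 92.59 g
magnesium sulfate heptahydrate: 0.622 g/L × 3.94 L = 2.45 g
casein hydrolysate: 11.6 g/L × 3.94 L = 45.70 g

potassium nitrate 4.61 g; magnesium chloride hexahydrate 6.74 g; zinc sulfate heptahydrate 40.58 mg; xylose 92.59 g; magnesium sulfate heptahydrate 2.45 g; casein hydrolysate 45.70 g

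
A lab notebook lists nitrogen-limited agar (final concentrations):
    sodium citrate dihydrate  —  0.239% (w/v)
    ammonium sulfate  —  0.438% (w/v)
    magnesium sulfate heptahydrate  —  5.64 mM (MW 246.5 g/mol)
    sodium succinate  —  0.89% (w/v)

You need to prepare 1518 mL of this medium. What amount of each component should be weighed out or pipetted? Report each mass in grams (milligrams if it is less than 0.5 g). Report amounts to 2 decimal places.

Working volume: 1518 mL = 1.518 L.
sodium citrate dihydrate: 0.239 g per 100 mL × 1518 mL ÷ 100 = 3.63 g
ammonium sulfate: 0.438% w/v = 4.38 g/L → 4.38 × 1.518 L = 6.65 g
magnesium sulfate heptahydrate: 5.64 mmol/L × 246.5 g/mol × 1.518 L ÷ 1000 = 2.11 g
sodium succinate: 0.89% w/v = 8.9 g/L → 8.9 × 1.518 L = 13.51 g

sodium citrate dihydrate 3.63 g; ammonium sulfate 6.65 g; magnesium sulfate heptahydrate 2.11 g; sodium succinate 13.51 g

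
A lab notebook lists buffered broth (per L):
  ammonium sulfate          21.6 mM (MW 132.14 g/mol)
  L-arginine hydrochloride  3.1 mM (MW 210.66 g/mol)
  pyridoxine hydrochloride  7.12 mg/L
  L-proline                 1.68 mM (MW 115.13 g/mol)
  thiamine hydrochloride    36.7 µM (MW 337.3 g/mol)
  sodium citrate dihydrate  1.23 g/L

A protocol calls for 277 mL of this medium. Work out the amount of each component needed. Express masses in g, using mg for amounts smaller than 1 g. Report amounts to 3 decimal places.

Scale factor relative to 1 L: 0.277.
ammonium sulfate: 21.6 mmol/L × 132.14 mg/mmol × 0.277 L = 790.620 mg
L-arginine hydrochloride: 3.1 mmol/L × 210.66 mg/mmol × 0.277 L = 180.894 mg
pyridoxine hydrochloride: 7.12 mg/L × 0.277 L = 1.972 mg
L-proline: 1.68 mmol/L × 115.13 mg/mmol × 0.277 L = 53.577 mg
thiamine hydrochloride: 36.7 µmol/L × 337.3 g/mol × 0.277 L ÷ 1000 = 3.429 mg
sodium citrate dihydrate: 1.23 g/L × 0.277 L = 0.34071 g = 340.710 mg

ammonium sulfate 790.620 mg; L-arginine hydrochloride 180.894 mg; pyridoxine hydrochloride 1.972 mg; L-proline 53.577 mg; thiamine hydrochloride 3.429 mg; sodium citrate dihydrate 340.710 mg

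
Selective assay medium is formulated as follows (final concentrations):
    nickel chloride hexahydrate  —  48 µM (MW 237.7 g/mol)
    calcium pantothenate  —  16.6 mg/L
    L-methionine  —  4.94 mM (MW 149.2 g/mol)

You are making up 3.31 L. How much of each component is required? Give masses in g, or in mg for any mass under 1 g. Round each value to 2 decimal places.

Scale factor relative to 1 L: 3.31.
nickel chloride hexahydrate: 48 µmol/L × 237.7 g/mol × 3.31 L ÷ 1000 = 37.77 mg
calcium pantothenate: 16.6 mg/L × 3.31 L = 54.95 mg
L-methionine: 4.94 mmol/L × 149.2 g/mol × 3.31 L ÷ 1000 = 2.44 g

nickel chloride hexahydrate 37.77 mg; calcium pantothenate 54.95 mg; L-methionine 2.44 g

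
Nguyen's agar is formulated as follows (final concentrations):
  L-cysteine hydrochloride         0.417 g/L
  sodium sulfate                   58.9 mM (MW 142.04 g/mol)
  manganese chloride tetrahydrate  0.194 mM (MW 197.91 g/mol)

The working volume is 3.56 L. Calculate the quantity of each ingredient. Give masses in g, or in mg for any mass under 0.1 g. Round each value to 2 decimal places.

Scale factor relative to 1 L: 3.56.
L-cysteine hydrochloride: 0.417 g/L × 3.56 L = 1.48 g
sodium sulfate: 58.9 mmol/L × 142.04 g/mol × 3.56 L ÷ 1000 = 29.78 g
manganese chloride tetrahydrate: 0.194 mmol/L × 197.91 g/mol × 3.56 L ÷ 1000 = 0.14 g

L-cysteine hydrochloride 1.48 g; sodium sulfate 29.78 g; manganese chloride tetrahydrate 0.14 g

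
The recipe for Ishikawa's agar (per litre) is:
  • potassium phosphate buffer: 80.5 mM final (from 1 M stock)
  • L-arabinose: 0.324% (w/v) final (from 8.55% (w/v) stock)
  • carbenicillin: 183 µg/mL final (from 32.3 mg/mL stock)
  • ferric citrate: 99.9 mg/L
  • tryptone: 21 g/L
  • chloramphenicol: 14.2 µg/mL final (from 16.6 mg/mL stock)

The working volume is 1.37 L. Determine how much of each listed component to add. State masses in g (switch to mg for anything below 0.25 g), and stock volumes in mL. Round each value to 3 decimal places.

Scale factor relative to 1 L: 1.37.
potassium phosphate buffer: V = C2·V2/C1 = 80.5 mM × 1370 mL ÷ 1000 mM = 110.285 mL
L-arabinose: V = C2·V2/C1 = 0.324% ÷ 8.55% × 1370 mL = 51.916 mL
carbenicillin: C1V1 = C2V2 → 183 µg/mL × 1370 mL ÷ 32300 µg/mL = 7.762 mL
ferric citrate: 99.9 mg/L × 1.37 L = 136.863 mg
tryptone: 21 g/L × 1.37 L = 28.770 g
chloramphenicol: C1V1 = C2V2 → 14.2 µg/mL × 1370 mL ÷ 16600 µg/mL = 1.172 mL

potassium phosphate buffer 110.285 mL; L-arabinose 51.916 mL; carbenicillin 7.762 mL; ferric citrate 136.863 mg; tryptone 28.770 g; chloramphenicol 1.172 mL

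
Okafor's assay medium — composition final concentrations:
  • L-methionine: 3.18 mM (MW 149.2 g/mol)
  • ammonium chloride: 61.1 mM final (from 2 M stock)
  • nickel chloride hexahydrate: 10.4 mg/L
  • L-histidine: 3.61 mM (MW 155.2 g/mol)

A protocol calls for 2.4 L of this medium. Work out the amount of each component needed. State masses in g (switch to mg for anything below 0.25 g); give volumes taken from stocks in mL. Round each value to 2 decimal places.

Scale factor relative to 1 L: 2.4.
L-methionine: 3.18 mmol/L × 149.2 g/mol × 2.4 L ÷ 1000 = 1.14 g
ammonium chloride: C1V1 = C2V2 → 61.1 mM × 2400 mL ÷ 2000 mM = 73.32 mL
nickel chloride hexahydrate: 10.4 mg/L × 2.4 L = 24.96 mg
L-histidine: 3.61 mmol/L × 155.2 g/mol × 2.4 L ÷ 1000 = 1.34 g

L-methionine 1.14 g; ammonium chloride 73.32 mL; nickel chloride hexahydrate 24.96 mg; L-histidine 1.34 g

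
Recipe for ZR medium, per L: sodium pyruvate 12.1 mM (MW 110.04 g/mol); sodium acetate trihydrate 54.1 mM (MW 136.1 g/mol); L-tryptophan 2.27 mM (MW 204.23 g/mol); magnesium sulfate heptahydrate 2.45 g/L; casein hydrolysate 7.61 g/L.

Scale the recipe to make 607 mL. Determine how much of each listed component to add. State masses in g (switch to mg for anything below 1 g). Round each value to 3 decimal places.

Target volume = 607 mL = 0.607 L.
sodium pyruvate: 12.1 mmol/L × 110.04 mg/mmol × 0.607 L = 808.211 mg
sodium acetate trihydrate: 54.1 mmol/L × 136.1 g/mol × 0.607 L ÷ 1000 = 4.469 g
L-tryptophan: 2.27 mmol/L × 204.23 mg/mmol × 0.607 L = 281.406 mg
magnesium sulfate heptahydrate: 2.45 g/L × 0.607 L = 1.487 g
casein hydrolysate: 7.61 g/L × 0.607 L = 4.619 g

sodium pyruvate 808.211 mg; sodium acetate trihydrate 4.469 g; L-tryptophan 281.406 mg; magnesium sulfate heptahydrate 1.487 g; casein hydrolysate 4.619 g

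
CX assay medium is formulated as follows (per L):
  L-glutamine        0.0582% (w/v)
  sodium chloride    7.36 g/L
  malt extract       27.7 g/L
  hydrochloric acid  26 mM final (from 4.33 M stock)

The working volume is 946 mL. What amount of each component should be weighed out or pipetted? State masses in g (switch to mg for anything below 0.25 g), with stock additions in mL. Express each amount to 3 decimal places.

L-glutamine 0.551 g; sodium chloride 6.963 g; malt extract 26.204 g; hydrochloric acid 5.680 mL

Scale factor relative to 1 L: 0.946.
L-glutamine: 0.0582 g per 100 mL × 946 mL ÷ 100 = 0.551 g
sodium chloride: 7.36 g/L × 0.946 L = 6.963 g
malt extract: 27.7 g/L × 0.946 L = 26.204 g
hydrochloric acid: dilute stock: 26 mM × 946 mL ÷ 4330 mM = 5.680 mL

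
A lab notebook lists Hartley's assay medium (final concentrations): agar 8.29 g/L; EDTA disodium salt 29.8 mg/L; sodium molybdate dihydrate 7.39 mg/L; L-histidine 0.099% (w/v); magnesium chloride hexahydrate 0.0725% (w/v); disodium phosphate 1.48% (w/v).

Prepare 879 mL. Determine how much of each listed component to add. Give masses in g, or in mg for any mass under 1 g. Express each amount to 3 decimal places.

agar 7.287 g; EDTA disodium salt 26.194 mg; sodium molybdate dihydrate 6.496 mg; L-histidine 870.210 mg; magnesium chloride hexahydrate 637.275 mg; disodium phosphate 13.009 g

Target volume = 879 mL = 0.879 L.
agar: 8.29 g/L × 0.879 L = 7.287 g
EDTA disodium salt: 29.8 mg/L × 0.879 L = 26.194 mg
sodium molybdate dihydrate: 7.39 mg/L × 0.879 L = 6.496 mg
L-histidine: 0.099% w/v = 0.99 g/L → 0.99 × 0.879 L = 0.87021 g = 870.210 mg
magnesium chloride hexahydrate: 0.0725 g per 100 mL × 879 mL ÷ 100 = 0.637275 g = 637.275 mg
disodium phosphate: 1.48 g per 100 mL × 879 mL ÷ 100 = 13.009 g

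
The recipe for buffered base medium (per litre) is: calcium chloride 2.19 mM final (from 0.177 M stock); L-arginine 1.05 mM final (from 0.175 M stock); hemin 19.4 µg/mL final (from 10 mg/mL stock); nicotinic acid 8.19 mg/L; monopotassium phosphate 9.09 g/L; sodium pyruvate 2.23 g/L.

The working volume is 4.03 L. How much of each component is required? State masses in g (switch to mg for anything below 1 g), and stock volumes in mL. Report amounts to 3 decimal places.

calcium chloride 49.863 mL; L-arginine 24.180 mL; hemin 7.818 mL; nicotinic acid 33.006 mg; monopotassium phosphate 36.633 g; sodium pyruvate 8.987 g

Scale factor relative to 1 L: 4.03.
calcium chloride: V = C2·V2/C1 = 2.19 mM × 4030 mL ÷ 177 mM = 49.863 mL
L-arginine: dilute stock: 1.05 mM × 4030 mL ÷ 175 mM = 24.180 mL
hemin: V = C2·V2/C1 = 19.4 µg/mL × 4030 mL ÷ 10000 µg/mL = 7.818 mL
nicotinic acid: 8.19 mg/L × 4.03 L = 33.006 mg
monopotassium phosphate: 9.09 g/L × 4.03 L = 36.633 g
sodium pyruvate: 2.23 g/L × 4.03 L = 8.987 g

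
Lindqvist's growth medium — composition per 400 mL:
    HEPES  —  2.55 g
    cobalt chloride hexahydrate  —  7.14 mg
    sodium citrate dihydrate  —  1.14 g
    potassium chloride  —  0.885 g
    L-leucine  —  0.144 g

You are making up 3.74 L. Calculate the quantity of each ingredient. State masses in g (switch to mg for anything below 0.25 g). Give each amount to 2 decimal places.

HEPES 23.84 g; cobalt chloride hexahydrate 66.76 mg; sodium citrate dihydrate 10.66 g; potassium chloride 8.27 g; L-leucine 1.35 g

Scale factor = 3740 mL / 400 mL = 9.35.
HEPES: 2.55 g × (3740 mL / 400 mL) = 23.84 g
cobalt chloride hexahydrate: 7.14 mg × (3740 mL / 400 mL) = 66.76 mg
sodium citrate dihydrate: 1.14 g × (3740 mL / 400 mL) = 10.66 g
potassium chloride: 0.885 g × (3740 mL / 400 mL) = 8.27 g
L-leucine: 0.144 g × (3740 mL / 400 mL) = 1.35 g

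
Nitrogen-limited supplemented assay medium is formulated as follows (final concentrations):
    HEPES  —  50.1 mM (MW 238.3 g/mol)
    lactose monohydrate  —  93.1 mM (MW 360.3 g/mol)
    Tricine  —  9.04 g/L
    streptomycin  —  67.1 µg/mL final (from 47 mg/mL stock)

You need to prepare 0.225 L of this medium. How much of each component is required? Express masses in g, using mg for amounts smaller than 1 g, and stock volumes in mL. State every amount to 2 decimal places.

HEPES 2.69 g; lactose monohydrate 7.55 g; Tricine 2.03 g; streptomycin 0.32 mL

Scale factor relative to 1 L: 0.225.
HEPES: 50.1 mmol/L × 238.3 g/mol × 0.225 L ÷ 1000 = 2.69 g
lactose monohydrate: 93.1 mmol/L × 360.3 g/mol × 0.225 L ÷ 1000 = 7.55 g
Tricine: 9.04 g/L × 0.225 L = 2.03 g
streptomycin: C1V1 = C2V2 → 67.1 µg/mL × 225 mL ÷ 47000 µg/mL = 0.32 mL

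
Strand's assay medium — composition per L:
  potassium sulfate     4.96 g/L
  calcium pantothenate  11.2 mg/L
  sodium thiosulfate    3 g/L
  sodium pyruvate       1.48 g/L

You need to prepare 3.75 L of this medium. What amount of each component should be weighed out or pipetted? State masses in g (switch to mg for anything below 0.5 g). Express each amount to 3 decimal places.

potassium sulfate 18.600 g; calcium pantothenate 42.000 mg; sodium thiosulfate 11.250 g; sodium pyruvate 5.550 g

Scale factor relative to 1 L: 3.75.
potassium sulfate: 4.96 g/L × 3.75 L = 18.600 g
calcium pantothenate: 11.2 mg/L × 3.75 L = 42.000 mg
sodium thiosulfate: 3 g/L × 3.75 L = 11.250 g
sodium pyruvate: 1.48 g/L × 3.75 L = 5.550 g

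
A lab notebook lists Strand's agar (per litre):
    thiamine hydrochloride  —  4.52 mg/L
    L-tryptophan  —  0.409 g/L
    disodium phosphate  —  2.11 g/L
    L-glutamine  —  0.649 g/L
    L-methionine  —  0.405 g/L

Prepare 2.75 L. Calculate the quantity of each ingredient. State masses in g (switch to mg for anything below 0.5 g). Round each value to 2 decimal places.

thiamine hydrochloride 12.43 mg; L-tryptophan 1.12 g; disodium phosphate 5.80 g; L-glutamine 1.78 g; L-methionine 1.11 g

Working volume: 2.75 L.
thiamine hydrochloride: 4.52 mg/L × 2.75 L = 12.43 mg
L-tryptophan: 0.409 g/L × 2.75 L = 1.12 g
disodium phosphate: 2.11 g/L × 2.75 L = 5.80 g
L-glutamine: 0.649 g/L × 2.75 L = 1.78 g
L-methionine: 0.405 g/L × 2.75 L = 1.11 g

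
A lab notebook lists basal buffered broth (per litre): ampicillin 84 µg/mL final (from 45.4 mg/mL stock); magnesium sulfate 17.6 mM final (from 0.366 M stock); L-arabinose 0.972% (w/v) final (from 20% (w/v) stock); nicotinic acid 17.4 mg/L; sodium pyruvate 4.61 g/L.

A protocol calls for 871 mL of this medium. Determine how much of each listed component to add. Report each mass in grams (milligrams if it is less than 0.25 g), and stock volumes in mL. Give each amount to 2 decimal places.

Target volume = 871 mL = 0.871 L.
ampicillin: V = C2·V2/C1 = 84 µg/mL × 871 mL ÷ 45400 µg/mL = 1.61 mL
magnesium sulfate: V = C2·V2/C1 = 17.6 mM × 871 mL ÷ 366 mM = 41.88 mL
L-arabinose: C1V1 = C2V2 → 0.972% ÷ 20% × 871 mL = 42.33 mL
nicotinic acid: 17.4 mg/L × 0.871 L = 15.16 mg
sodium pyruvate: 4.61 g/L × 0.871 L = 4.02 g

ampicillin 1.61 mL; magnesium sulfate 41.88 mL; L-arabinose 42.33 mL; nicotinic acid 15.16 mg; sodium pyruvate 4.02 g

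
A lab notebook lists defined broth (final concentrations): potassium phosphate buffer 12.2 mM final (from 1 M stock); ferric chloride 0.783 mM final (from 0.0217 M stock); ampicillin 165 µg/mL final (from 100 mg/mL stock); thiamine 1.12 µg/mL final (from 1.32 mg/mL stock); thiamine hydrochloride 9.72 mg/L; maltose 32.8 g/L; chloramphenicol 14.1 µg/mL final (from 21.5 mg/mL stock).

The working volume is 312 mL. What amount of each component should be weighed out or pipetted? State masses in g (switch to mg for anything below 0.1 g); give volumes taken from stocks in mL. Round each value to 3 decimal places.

potassium phosphate buffer 3.806 mL; ferric chloride 11.258 mL; ampicillin 0.515 mL; thiamine 0.265 mL; thiamine hydrochloride 3.033 mg; maltose 10.234 g; chloramphenicol 0.205 mL

Working volume: 312 mL = 0.312 L.
potassium phosphate buffer: V = C2·V2/C1 = 12.2 mM × 312 mL ÷ 1000 mM = 3.806 mL
ferric chloride: C1V1 = C2V2 → 0.783 mM × 312 mL ÷ 21.7 mM = 11.258 mL
ampicillin: V = C2·V2/C1 = 165 µg/mL × 312 mL ÷ 100000 µg/mL = 0.515 mL
thiamine: C1V1 = C2V2 → 1.12 µg/mL × 312 mL ÷ 1320 µg/mL = 0.265 mL
thiamine hydrochloride: 9.72 mg/L × 0.312 L = 3.033 mg
maltose: 32.8 g/L × 0.312 L = 10.234 g
chloramphenicol: dilute stock: 14.1 µg/mL × 312 mL ÷ 21500 µg/mL = 0.205 mL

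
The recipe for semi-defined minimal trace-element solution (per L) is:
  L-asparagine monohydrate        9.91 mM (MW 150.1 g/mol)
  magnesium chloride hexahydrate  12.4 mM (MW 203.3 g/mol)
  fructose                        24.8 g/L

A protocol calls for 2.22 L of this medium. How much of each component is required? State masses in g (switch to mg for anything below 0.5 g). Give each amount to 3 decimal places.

L-asparagine monohydrate 3.302 g; magnesium chloride hexahydrate 5.596 g; fructose 55.056 g

Scale factor relative to 1 L: 2.22.
L-asparagine monohydrate: 9.91 mmol/L × 150.1 g/mol × 2.22 L ÷ 1000 = 3.302 g
magnesium chloride hexahydrate: 12.4 mmol/L × 203.3 g/mol × 2.22 L ÷ 1000 = 5.596 g
fructose: 24.8 g/L × 2.22 L = 55.056 g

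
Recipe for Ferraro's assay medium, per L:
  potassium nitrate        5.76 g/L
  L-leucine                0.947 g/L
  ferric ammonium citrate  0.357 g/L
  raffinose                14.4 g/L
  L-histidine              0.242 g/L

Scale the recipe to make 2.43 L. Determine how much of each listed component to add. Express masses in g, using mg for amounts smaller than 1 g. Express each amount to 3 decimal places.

Working volume: 2.43 L.
potassium nitrate: 5.76 g/L × 2.43 L = 13.997 g
L-leucine: 0.947 g/L × 2.43 L = 2.301 g
ferric ammonium citrate: 0.357 g/L × 2.43 L = 0.86751 g = 867.510 mg
raffinose: 14.4 g/L × 2.43 L = 34.992 g
L-histidine: 0.242 g/L × 2.43 L = 0.58806 g = 588.060 mg

potassium nitrate 13.997 g; L-leucine 2.301 g; ferric ammonium citrate 867.510 mg; raffinose 34.992 g; L-histidine 588.060 mg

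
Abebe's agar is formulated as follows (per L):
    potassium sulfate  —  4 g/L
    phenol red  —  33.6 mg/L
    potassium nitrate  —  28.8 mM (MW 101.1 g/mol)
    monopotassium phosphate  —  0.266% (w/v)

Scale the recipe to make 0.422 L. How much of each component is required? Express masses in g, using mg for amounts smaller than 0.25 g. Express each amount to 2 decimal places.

potassium sulfate 1.69 g; phenol red 14.18 mg; potassium nitrate 1.23 g; monopotassium phosphate 1.12 g

Working volume: 0.422 L.
potassium sulfate: 4 g/L × 0.422 L = 1.69 g
phenol red: 33.6 mg/L × 0.422 L = 14.18 mg
potassium nitrate: 28.8 mmol/L × 101.1 g/mol × 0.422 L ÷ 1000 = 1.23 g
monopotassium phosphate: 0.266% w/v = 2.66 g/L → 2.66 × 0.422 L = 1.12 g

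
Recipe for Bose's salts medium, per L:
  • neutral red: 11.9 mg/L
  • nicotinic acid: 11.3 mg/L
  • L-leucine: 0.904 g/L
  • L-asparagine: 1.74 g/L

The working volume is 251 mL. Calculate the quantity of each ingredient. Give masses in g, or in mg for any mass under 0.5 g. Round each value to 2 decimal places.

Scale factor relative to 1 L: 0.251.
neutral red: 11.9 mg/L × 0.251 L = 2.99 mg
nicotinic acid: 11.3 mg/L × 0.251 L = 2.84 mg
L-leucine: 0.904 g/L × 0.251 L = 0.226904 g = 226.90 mg
L-asparagine: 1.74 g/L × 0.251 L = 0.43674 g = 436.74 mg

neutral red 2.99 mg; nicotinic acid 2.84 mg; L-leucine 226.90 mg; L-asparagine 436.74 mg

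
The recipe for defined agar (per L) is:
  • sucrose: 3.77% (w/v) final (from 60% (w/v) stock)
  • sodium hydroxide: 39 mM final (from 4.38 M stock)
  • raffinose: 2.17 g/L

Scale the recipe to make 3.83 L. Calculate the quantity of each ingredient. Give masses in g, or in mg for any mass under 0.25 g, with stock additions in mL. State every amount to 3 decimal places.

sucrose 240.652 mL; sodium hydroxide 34.103 mL; raffinose 8.311 g

Working volume: 3.83 L.
sucrose: V = C2·V2/C1 = 3.77% ÷ 60% × 3830 mL = 240.652 mL
sodium hydroxide: C1V1 = C2V2 → 39 mM × 3830 mL ÷ 4380 mM = 34.103 mL
raffinose: 2.17 g/L × 3.83 L = 8.311 g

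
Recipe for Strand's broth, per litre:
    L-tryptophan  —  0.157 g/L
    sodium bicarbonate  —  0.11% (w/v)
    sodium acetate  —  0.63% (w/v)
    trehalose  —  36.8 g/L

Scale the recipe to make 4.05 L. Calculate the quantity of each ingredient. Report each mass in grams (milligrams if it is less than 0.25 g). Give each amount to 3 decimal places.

L-tryptophan 0.636 g; sodium bicarbonate 4.455 g; sodium acetate 25.515 g; trehalose 149.040 g

Scale factor relative to 1 L: 4.05.
L-tryptophan: 0.157 g/L × 4.05 L = 0.636 g
sodium bicarbonate: 0.11% w/v = 1.1 g/L → 1.1 × 4.05 L = 4.455 g
sodium acetate: 0.63% w/v = 6.3 g/L → 6.3 × 4.05 L = 25.515 g
trehalose: 36.8 g/L × 4.05 L = 149.040 g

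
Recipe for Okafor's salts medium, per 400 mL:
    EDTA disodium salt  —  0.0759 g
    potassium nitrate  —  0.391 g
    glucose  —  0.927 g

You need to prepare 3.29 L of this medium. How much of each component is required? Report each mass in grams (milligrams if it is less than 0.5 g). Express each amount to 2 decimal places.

EDTA disodium salt 0.62 g; potassium nitrate 3.22 g; glucose 7.62 g

Scale factor = 3290 mL / 400 mL = 8.225.
EDTA disodium salt: 0.0759 g × (3290 mL / 400 mL) = 0.62 g
potassium nitrate: 0.391 g × (3290 mL / 400 mL) = 3.22 g
glucose: 0.927 g × (3290 mL / 400 mL) = 7.62 g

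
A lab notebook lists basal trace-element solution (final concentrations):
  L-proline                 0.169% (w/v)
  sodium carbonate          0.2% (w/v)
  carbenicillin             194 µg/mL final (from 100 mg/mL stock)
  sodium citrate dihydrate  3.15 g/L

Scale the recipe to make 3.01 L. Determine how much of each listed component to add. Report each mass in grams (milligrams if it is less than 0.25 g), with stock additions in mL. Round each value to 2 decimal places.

L-proline 5.09 g; sodium carbonate 6.02 g; carbenicillin 5.84 mL; sodium citrate dihydrate 9.48 g

Working volume: 3.01 L.
L-proline: 0.169% w/v = 1.69 g/L → 1.69 × 3.01 L = 5.09 g
sodium carbonate: 0.2 g per 100 mL × 3010 mL ÷ 100 = 6.02 g
carbenicillin: C1V1 = C2V2 → 194 µg/mL × 3010 mL ÷ 100000 µg/mL = 5.84 mL
sodium citrate dihydrate: 3.15 g/L × 3.01 L = 9.48 g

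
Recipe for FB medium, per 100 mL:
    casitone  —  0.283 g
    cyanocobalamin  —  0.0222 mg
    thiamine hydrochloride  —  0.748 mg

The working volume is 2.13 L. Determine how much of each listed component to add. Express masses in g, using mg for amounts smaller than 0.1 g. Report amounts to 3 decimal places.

casitone 6.028 g; cyanocobalamin 0.473 mg; thiamine hydrochloride 15.932 mg

Scale factor = 2130 mL / 100 mL = 21.3.
casitone: 0.283 g × (2130 mL / 100 mL) = 6.028 g
cyanocobalamin: 0.0222 mg × (2130 mL / 100 mL) = 0.473 mg
thiamine hydrochloride: 0.748 mg × (2130 mL / 100 mL) = 15.932 mg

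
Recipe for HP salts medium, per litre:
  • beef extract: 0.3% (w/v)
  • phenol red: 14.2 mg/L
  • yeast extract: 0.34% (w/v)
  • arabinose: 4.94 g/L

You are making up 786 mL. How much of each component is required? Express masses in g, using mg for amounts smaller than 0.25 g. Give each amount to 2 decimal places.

beef extract 2.36 g; phenol red 11.16 mg; yeast extract 2.67 g; arabinose 3.88 g

Scale factor relative to 1 L: 0.786.
beef extract: 0.3 g per 100 mL × 786 mL ÷ 100 = 2.36 g
phenol red: 14.2 mg/L × 0.786 L = 11.16 mg
yeast extract: 0.34% w/v = 3.4 g/L → 3.4 × 0.786 L = 2.67 g
arabinose: 4.94 g/L × 0.786 L = 3.88 g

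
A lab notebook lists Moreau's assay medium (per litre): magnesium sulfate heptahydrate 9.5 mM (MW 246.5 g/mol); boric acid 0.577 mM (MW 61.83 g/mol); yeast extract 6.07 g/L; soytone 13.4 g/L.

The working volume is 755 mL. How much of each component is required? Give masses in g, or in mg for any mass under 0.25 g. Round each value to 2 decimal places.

magnesium sulfate heptahydrate 1.77 g; boric acid 26.94 mg; yeast extract 4.58 g; soytone 10.12 g

Target volume = 755 mL = 0.755 L.
magnesium sulfate heptahydrate: 9.5 mmol/L × 246.5 g/mol × 0.755 L ÷ 1000 = 1.77 g
boric acid: 0.577 mmol/L × 61.83 mg/mmol × 0.755 L = 26.94 mg
yeast extract: 6.07 g/L × 0.755 L = 4.58 g
soytone: 13.4 g/L × 0.755 L = 10.12 g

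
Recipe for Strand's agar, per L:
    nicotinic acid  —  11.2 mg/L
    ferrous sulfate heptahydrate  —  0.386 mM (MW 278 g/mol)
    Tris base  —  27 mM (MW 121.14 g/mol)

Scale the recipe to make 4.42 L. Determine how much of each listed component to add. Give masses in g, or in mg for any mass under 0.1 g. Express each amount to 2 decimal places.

Scale factor relative to 1 L: 4.42.
nicotinic acid: 11.2 mg/L × 4.42 L = 49.50 mg
ferrous sulfate heptahydrate: 0.386 mmol/L × 278 g/mol × 4.42 L ÷ 1000 = 0.47 g
Tris base: 27 mmol/L × 121.14 g/mol × 4.42 L ÷ 1000 = 14.46 g

nicotinic acid 49.50 mg; ferrous sulfate heptahydrate 0.47 g; Tris base 14.46 g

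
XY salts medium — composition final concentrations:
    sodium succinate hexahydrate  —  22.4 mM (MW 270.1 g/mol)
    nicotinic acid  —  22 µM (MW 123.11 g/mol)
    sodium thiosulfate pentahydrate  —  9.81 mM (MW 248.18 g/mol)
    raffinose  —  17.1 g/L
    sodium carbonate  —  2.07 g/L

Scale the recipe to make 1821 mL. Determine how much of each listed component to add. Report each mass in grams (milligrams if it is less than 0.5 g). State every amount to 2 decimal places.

sodium succinate hexahydrate 11.02 g; nicotinic acid 4.93 mg; sodium thiosulfate pentahydrate 4.43 g; raffinose 31.14 g; sodium carbonate 3.77 g

Scale factor relative to 1 L: 1.821.
sodium succinate hexahydrate: 22.4 mmol/L × 270.1 g/mol × 1.821 L ÷ 1000 = 11.02 g
nicotinic acid: 22 µmol/L × 123.11 g/mol × 1.821 L ÷ 1000 = 4.93 mg
sodium thiosulfate pentahydrate: 9.81 mmol/L × 248.18 g/mol × 1.821 L ÷ 1000 = 4.43 g
raffinose: 17.1 g/L × 1.821 L = 31.14 g
sodium carbonate: 2.07 g/L × 1.821 L = 3.77 g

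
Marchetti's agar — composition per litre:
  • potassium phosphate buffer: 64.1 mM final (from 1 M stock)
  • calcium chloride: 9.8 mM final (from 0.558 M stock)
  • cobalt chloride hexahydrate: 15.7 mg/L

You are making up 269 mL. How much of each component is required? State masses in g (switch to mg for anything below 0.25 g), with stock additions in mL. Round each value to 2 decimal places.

potassium phosphate buffer 17.24 mL; calcium chloride 4.72 mL; cobalt chloride hexahydrate 4.22 mg

Working volume: 269 mL = 0.269 L.
potassium phosphate buffer: C1V1 = C2V2 → 64.1 mM × 269 mL ÷ 1000 mM = 17.24 mL
calcium chloride: dilute stock: 9.8 mM × 269 mL ÷ 558 mM = 4.72 mL
cobalt chloride hexahydrate: 15.7 mg/L × 0.269 L = 4.22 mg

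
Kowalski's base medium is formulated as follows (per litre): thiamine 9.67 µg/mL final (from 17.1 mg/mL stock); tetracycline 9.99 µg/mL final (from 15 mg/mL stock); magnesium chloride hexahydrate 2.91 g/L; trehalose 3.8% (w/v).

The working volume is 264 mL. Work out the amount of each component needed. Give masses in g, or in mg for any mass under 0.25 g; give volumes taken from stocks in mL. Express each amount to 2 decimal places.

Working volume: 264 mL = 0.264 L.
thiamine: V = C2·V2/C1 = 9.67 µg/mL × 264 mL ÷ 17100 µg/mL = 0.15 mL
tetracycline: C1V1 = C2V2 → 9.99 µg/mL × 264 mL ÷ 15000 µg/mL = 0.18 mL
magnesium chloride hexahydrate: 2.91 g/L × 0.264 L = 0.77 g
trehalose: 3.8 g per 100 mL × 264 mL ÷ 100 = 10.03 g

thiamine 0.15 mL; tetracycline 0.18 mL; magnesium chloride hexahydrate 0.77 g; trehalose 10.03 g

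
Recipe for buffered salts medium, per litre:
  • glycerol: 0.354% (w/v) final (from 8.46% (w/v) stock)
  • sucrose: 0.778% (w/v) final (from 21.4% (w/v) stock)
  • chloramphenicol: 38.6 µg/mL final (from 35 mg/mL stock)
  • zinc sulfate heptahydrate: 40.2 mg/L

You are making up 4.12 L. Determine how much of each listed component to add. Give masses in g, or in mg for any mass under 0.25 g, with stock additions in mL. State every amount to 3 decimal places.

glycerol 172.397 mL; sucrose 149.783 mL; chloramphenicol 4.544 mL; zinc sulfate heptahydrate 165.624 mg

Working volume: 4.12 L.
glycerol: C1V1 = C2V2 → 0.354% ÷ 8.46% × 4120 mL = 172.397 mL
sucrose: dilute stock: 0.778% ÷ 21.4% × 4120 mL = 149.783 mL
chloramphenicol: C1V1 = C2V2 → 38.6 µg/mL × 4120 mL ÷ 35000 µg/mL = 4.544 mL
zinc sulfate heptahydrate: 40.2 mg/L × 4.12 L = 165.624 mg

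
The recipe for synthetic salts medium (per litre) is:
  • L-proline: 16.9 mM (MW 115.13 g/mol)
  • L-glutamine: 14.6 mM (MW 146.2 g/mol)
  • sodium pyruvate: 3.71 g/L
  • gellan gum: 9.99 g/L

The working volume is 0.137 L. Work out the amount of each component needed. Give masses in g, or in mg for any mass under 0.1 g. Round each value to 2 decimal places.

L-proline 0.27 g; L-glutamine 0.29 g; sodium pyruvate 0.51 g; gellan gum 1.37 g

Scale factor relative to 1 L: 0.137.
L-proline: 16.9 mmol/L × 115.13 g/mol × 0.137 L ÷ 1000 = 0.27 g
L-glutamine: 14.6 mmol/L × 146.2 g/mol × 0.137 L ÷ 1000 = 0.29 g
sodium pyruvate: 3.71 g/L × 0.137 L = 0.51 g
gellan gum: 9.99 g/L × 0.137 L = 1.37 g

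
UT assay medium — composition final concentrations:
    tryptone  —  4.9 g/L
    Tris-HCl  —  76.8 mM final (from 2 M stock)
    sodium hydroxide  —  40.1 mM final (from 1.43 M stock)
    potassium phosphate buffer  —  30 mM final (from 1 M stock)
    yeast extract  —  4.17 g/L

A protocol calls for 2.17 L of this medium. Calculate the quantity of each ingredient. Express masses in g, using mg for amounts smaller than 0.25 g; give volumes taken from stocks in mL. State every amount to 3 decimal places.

tryptone 10.633 g; Tris-HCl 83.328 mL; sodium hydroxide 60.851 mL; potassium phosphate buffer 65.100 mL; yeast extract 9.049 g

Scale factor relative to 1 L: 2.17.
tryptone: 4.9 g/L × 2.17 L = 10.633 g
Tris-HCl: C1V1 = C2V2 → 76.8 mM × 2170 mL ÷ 2000 mM = 83.328 mL
sodium hydroxide: V = C2·V2/C1 = 40.1 mM × 2170 mL ÷ 1430 mM = 60.851 mL
potassium phosphate buffer: dilute stock: 30 mM × 2170 mL ÷ 1000 mM = 65.100 mL
yeast extract: 4.17 g/L × 2.17 L = 9.049 g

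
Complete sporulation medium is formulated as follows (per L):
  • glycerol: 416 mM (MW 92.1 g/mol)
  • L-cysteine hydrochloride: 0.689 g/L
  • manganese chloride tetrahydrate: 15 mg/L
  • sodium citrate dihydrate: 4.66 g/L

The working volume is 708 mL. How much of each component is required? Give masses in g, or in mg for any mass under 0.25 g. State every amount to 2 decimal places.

Target volume = 708 mL = 0.708 L.
glycerol: 416 mmol/L × 92.1 g/mol × 0.708 L ÷ 1000 = 27.13 g
L-cysteine hydrochloride: 0.689 g/L × 0.708 L = 0.49 g
manganese chloride tetrahydrate: 15 mg/L × 0.708 L = 10.62 mg
sodium citrate dihydrate: 4.66 g/L × 0.708 L = 3.30 g

glycerol 27.13 g; L-cysteine hydrochloride 0.49 g; manganese chloride tetrahydrate 10.62 mg; sodium citrate dihydrate 3.30 g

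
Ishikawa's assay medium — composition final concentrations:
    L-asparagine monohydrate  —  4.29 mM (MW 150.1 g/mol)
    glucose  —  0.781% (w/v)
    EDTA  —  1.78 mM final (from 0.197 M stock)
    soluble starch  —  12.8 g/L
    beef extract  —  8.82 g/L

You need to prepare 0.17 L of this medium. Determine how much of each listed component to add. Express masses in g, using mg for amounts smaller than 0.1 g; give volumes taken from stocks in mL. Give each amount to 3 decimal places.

L-asparagine monohydrate 0.109 g; glucose 1.328 g; EDTA 1.536 mL; soluble starch 2.176 g; beef extract 1.499 g

Working volume: 0.17 L.
L-asparagine monohydrate: 4.29 mmol/L × 150.1 g/mol × 0.17 L ÷ 1000 = 0.109 g
glucose: 0.781% w/v = 7.81 g/L → 7.81 × 0.17 L = 1.328 g
EDTA: C1V1 = C2V2 → 1.78 mM × 170 mL ÷ 197 mM = 1.536 mL
soluble starch: 12.8 g/L × 0.17 L = 2.176 g
beef extract: 8.82 g/L × 0.17 L = 1.499 g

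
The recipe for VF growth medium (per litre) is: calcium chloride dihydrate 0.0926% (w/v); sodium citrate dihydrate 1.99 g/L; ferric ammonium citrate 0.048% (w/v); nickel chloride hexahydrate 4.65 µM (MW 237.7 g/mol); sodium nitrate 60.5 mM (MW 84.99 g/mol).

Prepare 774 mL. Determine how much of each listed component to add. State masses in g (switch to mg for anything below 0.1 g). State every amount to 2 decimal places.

calcium chloride dihydrate 0.72 g; sodium citrate dihydrate 1.54 g; ferric ammonium citrate 0.37 g; nickel chloride hexahydrate 0.86 mg; sodium nitrate 3.98 g

Scale factor relative to 1 L: 0.774.
calcium chloride dihydrate: 0.0926% w/v = 0.926 g/L → 0.926 × 0.774 L = 0.72 g
sodium citrate dihydrate: 1.99 g/L × 0.774 L = 1.54 g
ferric ammonium citrate: 0.048 g per 100 mL × 774 mL ÷ 100 = 0.37 g
nickel chloride hexahydrate: 4.65 µmol/L × 237.7 g/mol × 0.774 L ÷ 1000 = 0.86 mg
sodium nitrate: 60.5 mmol/L × 84.99 g/mol × 0.774 L ÷ 1000 = 3.98 g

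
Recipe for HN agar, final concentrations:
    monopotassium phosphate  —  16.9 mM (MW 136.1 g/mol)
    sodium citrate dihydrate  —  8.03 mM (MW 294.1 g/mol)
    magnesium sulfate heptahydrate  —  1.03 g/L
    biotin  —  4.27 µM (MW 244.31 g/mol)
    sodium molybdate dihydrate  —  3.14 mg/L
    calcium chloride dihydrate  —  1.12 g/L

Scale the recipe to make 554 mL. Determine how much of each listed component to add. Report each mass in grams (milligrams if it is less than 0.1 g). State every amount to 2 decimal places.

monopotassium phosphate 1.27 g; sodium citrate dihydrate 1.31 g; magnesium sulfate heptahydrate 0.57 g; biotin 0.58 mg; sodium molybdate dihydrate 1.74 mg; calcium chloride dihydrate 0.62 g

Working volume: 554 mL = 0.554 L.
monopotassium phosphate: 16.9 mmol/L × 136.1 g/mol × 0.554 L ÷ 1000 = 1.27 g
sodium citrate dihydrate: 8.03 mmol/L × 294.1 g/mol × 0.554 L ÷ 1000 = 1.31 g
magnesium sulfate heptahydrate: 1.03 g/L × 0.554 L = 0.57 g
biotin: 4.27 µmol/L × 244.31 g/mol × 0.554 L ÷ 1000 = 0.58 mg
sodium molybdate dihydrate: 3.14 mg/L × 0.554 L = 1.74 mg
calcium chloride dihydrate: 1.12 g/L × 0.554 L = 0.62 g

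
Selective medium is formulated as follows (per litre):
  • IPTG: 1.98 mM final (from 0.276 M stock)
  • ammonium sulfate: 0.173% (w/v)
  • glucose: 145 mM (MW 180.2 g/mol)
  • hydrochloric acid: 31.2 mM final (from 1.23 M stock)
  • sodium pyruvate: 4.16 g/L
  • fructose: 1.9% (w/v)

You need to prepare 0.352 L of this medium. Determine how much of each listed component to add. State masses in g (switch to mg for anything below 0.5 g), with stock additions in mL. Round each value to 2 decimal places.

IPTG 2.53 mL; ammonium sulfate 0.61 g; glucose 9.20 g; hydrochloric acid 8.93 mL; sodium pyruvate 1.46 g; fructose 6.69 g

Working volume: 0.352 L.
IPTG: dilute stock: 1.98 mM × 352 mL ÷ 276 mM = 2.53 mL
ammonium sulfate: 0.173 g per 100 mL × 352 mL ÷ 100 = 0.61 g
glucose: 145 mmol/L × 180.2 g/mol × 0.352 L ÷ 1000 = 9.20 g
hydrochloric acid: V = C2·V2/C1 = 31.2 mM × 352 mL ÷ 1230 mM = 8.93 mL
sodium pyruvate: 4.16 g/L × 0.352 L = 1.46 g
fructose: 1.9% w/v = 19 g/L → 19 × 0.352 L = 6.69 g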